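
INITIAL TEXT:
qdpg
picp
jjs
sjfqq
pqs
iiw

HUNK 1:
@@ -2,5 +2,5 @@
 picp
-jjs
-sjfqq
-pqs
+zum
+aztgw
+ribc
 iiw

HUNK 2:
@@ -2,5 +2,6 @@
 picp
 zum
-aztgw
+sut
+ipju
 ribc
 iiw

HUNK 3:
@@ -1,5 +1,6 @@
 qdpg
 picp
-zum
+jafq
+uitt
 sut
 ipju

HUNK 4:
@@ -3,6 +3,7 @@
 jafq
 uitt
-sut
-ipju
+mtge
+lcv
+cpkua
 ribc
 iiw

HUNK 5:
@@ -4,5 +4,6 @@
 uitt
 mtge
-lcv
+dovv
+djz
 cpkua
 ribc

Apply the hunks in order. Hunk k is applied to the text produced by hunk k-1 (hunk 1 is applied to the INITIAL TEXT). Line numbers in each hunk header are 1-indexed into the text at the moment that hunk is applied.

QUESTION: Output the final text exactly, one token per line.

Hunk 1: at line 2 remove [jjs,sjfqq,pqs] add [zum,aztgw,ribc] -> 6 lines: qdpg picp zum aztgw ribc iiw
Hunk 2: at line 2 remove [aztgw] add [sut,ipju] -> 7 lines: qdpg picp zum sut ipju ribc iiw
Hunk 3: at line 1 remove [zum] add [jafq,uitt] -> 8 lines: qdpg picp jafq uitt sut ipju ribc iiw
Hunk 4: at line 3 remove [sut,ipju] add [mtge,lcv,cpkua] -> 9 lines: qdpg picp jafq uitt mtge lcv cpkua ribc iiw
Hunk 5: at line 4 remove [lcv] add [dovv,djz] -> 10 lines: qdpg picp jafq uitt mtge dovv djz cpkua ribc iiw

Answer: qdpg
picp
jafq
uitt
mtge
dovv
djz
cpkua
ribc
iiw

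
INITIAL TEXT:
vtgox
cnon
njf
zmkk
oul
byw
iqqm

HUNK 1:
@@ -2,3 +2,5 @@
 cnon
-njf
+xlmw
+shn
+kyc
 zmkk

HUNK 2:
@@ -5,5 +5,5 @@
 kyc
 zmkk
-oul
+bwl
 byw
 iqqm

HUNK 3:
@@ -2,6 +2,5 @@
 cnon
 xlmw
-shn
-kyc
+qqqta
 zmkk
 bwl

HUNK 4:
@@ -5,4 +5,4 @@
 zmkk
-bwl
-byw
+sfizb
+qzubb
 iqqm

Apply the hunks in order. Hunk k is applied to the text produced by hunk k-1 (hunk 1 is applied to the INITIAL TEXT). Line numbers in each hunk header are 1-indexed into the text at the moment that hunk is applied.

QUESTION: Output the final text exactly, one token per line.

Answer: vtgox
cnon
xlmw
qqqta
zmkk
sfizb
qzubb
iqqm

Derivation:
Hunk 1: at line 2 remove [njf] add [xlmw,shn,kyc] -> 9 lines: vtgox cnon xlmw shn kyc zmkk oul byw iqqm
Hunk 2: at line 5 remove [oul] add [bwl] -> 9 lines: vtgox cnon xlmw shn kyc zmkk bwl byw iqqm
Hunk 3: at line 2 remove [shn,kyc] add [qqqta] -> 8 lines: vtgox cnon xlmw qqqta zmkk bwl byw iqqm
Hunk 4: at line 5 remove [bwl,byw] add [sfizb,qzubb] -> 8 lines: vtgox cnon xlmw qqqta zmkk sfizb qzubb iqqm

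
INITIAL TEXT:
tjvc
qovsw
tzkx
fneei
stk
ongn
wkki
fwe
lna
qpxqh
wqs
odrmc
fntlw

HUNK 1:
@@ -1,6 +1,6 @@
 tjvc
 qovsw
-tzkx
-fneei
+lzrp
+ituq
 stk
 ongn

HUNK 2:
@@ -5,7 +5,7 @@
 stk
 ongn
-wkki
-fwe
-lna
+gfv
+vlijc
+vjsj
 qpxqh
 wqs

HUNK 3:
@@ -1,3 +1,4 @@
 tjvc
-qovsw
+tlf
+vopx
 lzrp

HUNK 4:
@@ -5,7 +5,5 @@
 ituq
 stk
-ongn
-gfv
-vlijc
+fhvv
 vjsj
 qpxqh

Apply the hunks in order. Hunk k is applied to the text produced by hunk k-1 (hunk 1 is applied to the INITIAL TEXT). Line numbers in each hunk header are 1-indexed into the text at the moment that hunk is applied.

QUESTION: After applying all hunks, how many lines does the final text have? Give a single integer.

Answer: 12

Derivation:
Hunk 1: at line 1 remove [tzkx,fneei] add [lzrp,ituq] -> 13 lines: tjvc qovsw lzrp ituq stk ongn wkki fwe lna qpxqh wqs odrmc fntlw
Hunk 2: at line 5 remove [wkki,fwe,lna] add [gfv,vlijc,vjsj] -> 13 lines: tjvc qovsw lzrp ituq stk ongn gfv vlijc vjsj qpxqh wqs odrmc fntlw
Hunk 3: at line 1 remove [qovsw] add [tlf,vopx] -> 14 lines: tjvc tlf vopx lzrp ituq stk ongn gfv vlijc vjsj qpxqh wqs odrmc fntlw
Hunk 4: at line 5 remove [ongn,gfv,vlijc] add [fhvv] -> 12 lines: tjvc tlf vopx lzrp ituq stk fhvv vjsj qpxqh wqs odrmc fntlw
Final line count: 12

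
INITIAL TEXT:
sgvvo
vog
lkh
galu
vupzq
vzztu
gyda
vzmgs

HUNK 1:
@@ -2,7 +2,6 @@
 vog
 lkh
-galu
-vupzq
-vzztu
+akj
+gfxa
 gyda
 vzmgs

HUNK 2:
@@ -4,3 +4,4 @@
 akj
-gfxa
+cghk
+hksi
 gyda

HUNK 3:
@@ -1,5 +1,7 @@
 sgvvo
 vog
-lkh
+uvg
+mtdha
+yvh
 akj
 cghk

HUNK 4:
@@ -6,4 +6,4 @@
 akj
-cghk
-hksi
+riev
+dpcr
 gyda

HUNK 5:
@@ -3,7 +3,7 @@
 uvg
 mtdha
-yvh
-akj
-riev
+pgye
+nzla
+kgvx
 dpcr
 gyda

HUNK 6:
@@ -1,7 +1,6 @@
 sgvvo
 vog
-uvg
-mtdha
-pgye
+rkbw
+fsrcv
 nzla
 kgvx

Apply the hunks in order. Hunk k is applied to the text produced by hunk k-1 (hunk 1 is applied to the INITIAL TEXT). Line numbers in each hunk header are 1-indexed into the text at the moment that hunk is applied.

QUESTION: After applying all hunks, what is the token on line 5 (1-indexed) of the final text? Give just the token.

Answer: nzla

Derivation:
Hunk 1: at line 2 remove [galu,vupzq,vzztu] add [akj,gfxa] -> 7 lines: sgvvo vog lkh akj gfxa gyda vzmgs
Hunk 2: at line 4 remove [gfxa] add [cghk,hksi] -> 8 lines: sgvvo vog lkh akj cghk hksi gyda vzmgs
Hunk 3: at line 1 remove [lkh] add [uvg,mtdha,yvh] -> 10 lines: sgvvo vog uvg mtdha yvh akj cghk hksi gyda vzmgs
Hunk 4: at line 6 remove [cghk,hksi] add [riev,dpcr] -> 10 lines: sgvvo vog uvg mtdha yvh akj riev dpcr gyda vzmgs
Hunk 5: at line 3 remove [yvh,akj,riev] add [pgye,nzla,kgvx] -> 10 lines: sgvvo vog uvg mtdha pgye nzla kgvx dpcr gyda vzmgs
Hunk 6: at line 1 remove [uvg,mtdha,pgye] add [rkbw,fsrcv] -> 9 lines: sgvvo vog rkbw fsrcv nzla kgvx dpcr gyda vzmgs
Final line 5: nzla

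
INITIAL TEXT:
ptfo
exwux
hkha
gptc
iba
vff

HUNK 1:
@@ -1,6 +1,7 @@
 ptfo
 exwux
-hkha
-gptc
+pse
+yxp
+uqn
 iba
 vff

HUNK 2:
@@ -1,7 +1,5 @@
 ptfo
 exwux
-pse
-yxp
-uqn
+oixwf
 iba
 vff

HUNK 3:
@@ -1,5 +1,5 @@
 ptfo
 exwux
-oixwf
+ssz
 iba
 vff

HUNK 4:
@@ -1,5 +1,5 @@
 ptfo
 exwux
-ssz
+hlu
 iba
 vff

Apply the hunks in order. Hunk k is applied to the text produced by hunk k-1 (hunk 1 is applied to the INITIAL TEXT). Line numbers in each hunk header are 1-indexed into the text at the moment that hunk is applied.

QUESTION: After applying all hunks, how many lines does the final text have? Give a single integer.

Answer: 5

Derivation:
Hunk 1: at line 1 remove [hkha,gptc] add [pse,yxp,uqn] -> 7 lines: ptfo exwux pse yxp uqn iba vff
Hunk 2: at line 1 remove [pse,yxp,uqn] add [oixwf] -> 5 lines: ptfo exwux oixwf iba vff
Hunk 3: at line 1 remove [oixwf] add [ssz] -> 5 lines: ptfo exwux ssz iba vff
Hunk 4: at line 1 remove [ssz] add [hlu] -> 5 lines: ptfo exwux hlu iba vff
Final line count: 5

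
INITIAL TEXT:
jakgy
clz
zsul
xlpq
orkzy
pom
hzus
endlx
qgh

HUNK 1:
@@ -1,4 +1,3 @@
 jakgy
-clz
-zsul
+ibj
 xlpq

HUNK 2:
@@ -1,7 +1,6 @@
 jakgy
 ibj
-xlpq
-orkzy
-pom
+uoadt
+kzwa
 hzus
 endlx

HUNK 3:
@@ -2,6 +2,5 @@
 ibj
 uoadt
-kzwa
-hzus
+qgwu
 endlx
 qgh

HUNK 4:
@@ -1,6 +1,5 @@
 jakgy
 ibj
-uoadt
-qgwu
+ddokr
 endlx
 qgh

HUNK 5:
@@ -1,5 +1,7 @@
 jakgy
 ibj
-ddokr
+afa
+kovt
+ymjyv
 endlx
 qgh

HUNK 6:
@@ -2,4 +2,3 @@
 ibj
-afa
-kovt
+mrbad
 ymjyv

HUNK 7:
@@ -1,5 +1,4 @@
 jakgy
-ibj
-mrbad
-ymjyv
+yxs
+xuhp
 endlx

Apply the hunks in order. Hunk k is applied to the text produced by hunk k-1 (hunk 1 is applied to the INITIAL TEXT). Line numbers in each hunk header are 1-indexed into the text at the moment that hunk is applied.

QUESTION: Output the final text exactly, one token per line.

Answer: jakgy
yxs
xuhp
endlx
qgh

Derivation:
Hunk 1: at line 1 remove [clz,zsul] add [ibj] -> 8 lines: jakgy ibj xlpq orkzy pom hzus endlx qgh
Hunk 2: at line 1 remove [xlpq,orkzy,pom] add [uoadt,kzwa] -> 7 lines: jakgy ibj uoadt kzwa hzus endlx qgh
Hunk 3: at line 2 remove [kzwa,hzus] add [qgwu] -> 6 lines: jakgy ibj uoadt qgwu endlx qgh
Hunk 4: at line 1 remove [uoadt,qgwu] add [ddokr] -> 5 lines: jakgy ibj ddokr endlx qgh
Hunk 5: at line 1 remove [ddokr] add [afa,kovt,ymjyv] -> 7 lines: jakgy ibj afa kovt ymjyv endlx qgh
Hunk 6: at line 2 remove [afa,kovt] add [mrbad] -> 6 lines: jakgy ibj mrbad ymjyv endlx qgh
Hunk 7: at line 1 remove [ibj,mrbad,ymjyv] add [yxs,xuhp] -> 5 lines: jakgy yxs xuhp endlx qgh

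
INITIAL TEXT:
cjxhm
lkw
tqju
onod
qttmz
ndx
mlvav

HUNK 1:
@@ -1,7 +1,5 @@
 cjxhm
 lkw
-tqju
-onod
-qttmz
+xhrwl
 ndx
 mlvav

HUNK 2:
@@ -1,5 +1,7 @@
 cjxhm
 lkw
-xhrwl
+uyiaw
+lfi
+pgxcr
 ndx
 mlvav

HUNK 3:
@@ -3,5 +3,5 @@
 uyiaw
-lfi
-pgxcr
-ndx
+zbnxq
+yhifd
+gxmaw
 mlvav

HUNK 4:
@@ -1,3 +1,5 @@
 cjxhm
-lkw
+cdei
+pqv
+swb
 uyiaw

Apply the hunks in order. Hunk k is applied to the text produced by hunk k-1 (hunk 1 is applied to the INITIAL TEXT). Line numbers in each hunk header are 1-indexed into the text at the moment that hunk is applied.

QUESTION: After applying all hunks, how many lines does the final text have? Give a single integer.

Answer: 9

Derivation:
Hunk 1: at line 1 remove [tqju,onod,qttmz] add [xhrwl] -> 5 lines: cjxhm lkw xhrwl ndx mlvav
Hunk 2: at line 1 remove [xhrwl] add [uyiaw,lfi,pgxcr] -> 7 lines: cjxhm lkw uyiaw lfi pgxcr ndx mlvav
Hunk 3: at line 3 remove [lfi,pgxcr,ndx] add [zbnxq,yhifd,gxmaw] -> 7 lines: cjxhm lkw uyiaw zbnxq yhifd gxmaw mlvav
Hunk 4: at line 1 remove [lkw] add [cdei,pqv,swb] -> 9 lines: cjxhm cdei pqv swb uyiaw zbnxq yhifd gxmaw mlvav
Final line count: 9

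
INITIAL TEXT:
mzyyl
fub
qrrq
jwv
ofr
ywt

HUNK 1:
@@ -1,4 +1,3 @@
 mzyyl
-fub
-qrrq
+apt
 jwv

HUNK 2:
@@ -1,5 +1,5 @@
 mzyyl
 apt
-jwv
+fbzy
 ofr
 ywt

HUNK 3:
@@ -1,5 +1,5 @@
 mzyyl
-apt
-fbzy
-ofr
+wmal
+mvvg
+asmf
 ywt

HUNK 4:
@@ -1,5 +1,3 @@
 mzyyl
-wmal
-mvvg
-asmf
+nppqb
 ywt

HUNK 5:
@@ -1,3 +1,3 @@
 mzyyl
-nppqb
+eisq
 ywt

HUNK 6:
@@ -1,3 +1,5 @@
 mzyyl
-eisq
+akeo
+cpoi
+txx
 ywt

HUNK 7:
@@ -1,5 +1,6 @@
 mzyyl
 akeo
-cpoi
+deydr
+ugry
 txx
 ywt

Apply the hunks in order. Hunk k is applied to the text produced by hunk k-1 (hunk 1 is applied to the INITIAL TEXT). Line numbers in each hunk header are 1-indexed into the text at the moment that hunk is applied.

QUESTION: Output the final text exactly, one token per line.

Hunk 1: at line 1 remove [fub,qrrq] add [apt] -> 5 lines: mzyyl apt jwv ofr ywt
Hunk 2: at line 1 remove [jwv] add [fbzy] -> 5 lines: mzyyl apt fbzy ofr ywt
Hunk 3: at line 1 remove [apt,fbzy,ofr] add [wmal,mvvg,asmf] -> 5 lines: mzyyl wmal mvvg asmf ywt
Hunk 4: at line 1 remove [wmal,mvvg,asmf] add [nppqb] -> 3 lines: mzyyl nppqb ywt
Hunk 5: at line 1 remove [nppqb] add [eisq] -> 3 lines: mzyyl eisq ywt
Hunk 6: at line 1 remove [eisq] add [akeo,cpoi,txx] -> 5 lines: mzyyl akeo cpoi txx ywt
Hunk 7: at line 1 remove [cpoi] add [deydr,ugry] -> 6 lines: mzyyl akeo deydr ugry txx ywt

Answer: mzyyl
akeo
deydr
ugry
txx
ywt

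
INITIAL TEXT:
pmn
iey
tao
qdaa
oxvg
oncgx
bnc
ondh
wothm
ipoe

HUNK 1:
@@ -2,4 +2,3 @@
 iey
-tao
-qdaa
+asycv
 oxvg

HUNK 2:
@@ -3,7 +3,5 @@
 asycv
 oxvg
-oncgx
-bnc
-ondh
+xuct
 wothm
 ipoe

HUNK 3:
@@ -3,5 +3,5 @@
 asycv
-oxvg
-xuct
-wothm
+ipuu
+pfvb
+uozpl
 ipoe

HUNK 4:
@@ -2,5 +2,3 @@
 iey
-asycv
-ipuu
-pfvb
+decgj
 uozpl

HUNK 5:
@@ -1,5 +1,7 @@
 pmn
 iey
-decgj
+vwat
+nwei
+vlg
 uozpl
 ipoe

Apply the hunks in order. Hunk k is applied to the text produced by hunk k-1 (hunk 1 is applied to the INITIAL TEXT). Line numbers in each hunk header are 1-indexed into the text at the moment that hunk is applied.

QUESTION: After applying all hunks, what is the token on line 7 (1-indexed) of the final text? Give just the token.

Answer: ipoe

Derivation:
Hunk 1: at line 2 remove [tao,qdaa] add [asycv] -> 9 lines: pmn iey asycv oxvg oncgx bnc ondh wothm ipoe
Hunk 2: at line 3 remove [oncgx,bnc,ondh] add [xuct] -> 7 lines: pmn iey asycv oxvg xuct wothm ipoe
Hunk 3: at line 3 remove [oxvg,xuct,wothm] add [ipuu,pfvb,uozpl] -> 7 lines: pmn iey asycv ipuu pfvb uozpl ipoe
Hunk 4: at line 2 remove [asycv,ipuu,pfvb] add [decgj] -> 5 lines: pmn iey decgj uozpl ipoe
Hunk 5: at line 1 remove [decgj] add [vwat,nwei,vlg] -> 7 lines: pmn iey vwat nwei vlg uozpl ipoe
Final line 7: ipoe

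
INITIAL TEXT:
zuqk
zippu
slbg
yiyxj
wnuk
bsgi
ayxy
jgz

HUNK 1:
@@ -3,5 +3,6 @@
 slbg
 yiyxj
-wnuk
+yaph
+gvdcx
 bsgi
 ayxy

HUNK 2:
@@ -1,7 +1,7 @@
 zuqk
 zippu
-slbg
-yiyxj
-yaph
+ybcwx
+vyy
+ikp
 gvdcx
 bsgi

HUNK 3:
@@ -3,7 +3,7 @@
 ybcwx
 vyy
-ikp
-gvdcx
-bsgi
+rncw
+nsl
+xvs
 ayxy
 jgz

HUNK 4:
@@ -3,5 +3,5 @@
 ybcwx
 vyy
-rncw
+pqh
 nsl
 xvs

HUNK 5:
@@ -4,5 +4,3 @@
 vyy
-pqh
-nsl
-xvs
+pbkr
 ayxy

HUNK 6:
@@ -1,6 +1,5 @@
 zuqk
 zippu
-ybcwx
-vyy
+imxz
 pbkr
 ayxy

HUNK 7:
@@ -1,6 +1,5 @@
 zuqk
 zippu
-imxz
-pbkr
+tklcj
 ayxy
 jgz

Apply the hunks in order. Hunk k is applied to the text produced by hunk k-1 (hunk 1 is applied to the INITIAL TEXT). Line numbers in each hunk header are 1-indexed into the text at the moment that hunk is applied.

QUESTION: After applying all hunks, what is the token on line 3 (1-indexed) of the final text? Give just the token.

Hunk 1: at line 3 remove [wnuk] add [yaph,gvdcx] -> 9 lines: zuqk zippu slbg yiyxj yaph gvdcx bsgi ayxy jgz
Hunk 2: at line 1 remove [slbg,yiyxj,yaph] add [ybcwx,vyy,ikp] -> 9 lines: zuqk zippu ybcwx vyy ikp gvdcx bsgi ayxy jgz
Hunk 3: at line 3 remove [ikp,gvdcx,bsgi] add [rncw,nsl,xvs] -> 9 lines: zuqk zippu ybcwx vyy rncw nsl xvs ayxy jgz
Hunk 4: at line 3 remove [rncw] add [pqh] -> 9 lines: zuqk zippu ybcwx vyy pqh nsl xvs ayxy jgz
Hunk 5: at line 4 remove [pqh,nsl,xvs] add [pbkr] -> 7 lines: zuqk zippu ybcwx vyy pbkr ayxy jgz
Hunk 6: at line 1 remove [ybcwx,vyy] add [imxz] -> 6 lines: zuqk zippu imxz pbkr ayxy jgz
Hunk 7: at line 1 remove [imxz,pbkr] add [tklcj] -> 5 lines: zuqk zippu tklcj ayxy jgz
Final line 3: tklcj

Answer: tklcj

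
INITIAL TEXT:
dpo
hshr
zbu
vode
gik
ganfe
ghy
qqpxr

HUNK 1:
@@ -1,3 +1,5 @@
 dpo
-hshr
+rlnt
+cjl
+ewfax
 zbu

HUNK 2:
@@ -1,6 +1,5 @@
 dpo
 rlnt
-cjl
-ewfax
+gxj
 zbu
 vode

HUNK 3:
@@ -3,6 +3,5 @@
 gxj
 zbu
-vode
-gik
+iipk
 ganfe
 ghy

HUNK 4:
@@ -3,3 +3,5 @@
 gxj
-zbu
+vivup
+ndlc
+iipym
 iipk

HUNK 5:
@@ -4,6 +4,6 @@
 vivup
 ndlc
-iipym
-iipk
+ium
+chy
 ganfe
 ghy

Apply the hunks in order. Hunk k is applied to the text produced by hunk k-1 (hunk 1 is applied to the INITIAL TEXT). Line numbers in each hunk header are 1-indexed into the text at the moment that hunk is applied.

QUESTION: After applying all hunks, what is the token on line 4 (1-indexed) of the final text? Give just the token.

Hunk 1: at line 1 remove [hshr] add [rlnt,cjl,ewfax] -> 10 lines: dpo rlnt cjl ewfax zbu vode gik ganfe ghy qqpxr
Hunk 2: at line 1 remove [cjl,ewfax] add [gxj] -> 9 lines: dpo rlnt gxj zbu vode gik ganfe ghy qqpxr
Hunk 3: at line 3 remove [vode,gik] add [iipk] -> 8 lines: dpo rlnt gxj zbu iipk ganfe ghy qqpxr
Hunk 4: at line 3 remove [zbu] add [vivup,ndlc,iipym] -> 10 lines: dpo rlnt gxj vivup ndlc iipym iipk ganfe ghy qqpxr
Hunk 5: at line 4 remove [iipym,iipk] add [ium,chy] -> 10 lines: dpo rlnt gxj vivup ndlc ium chy ganfe ghy qqpxr
Final line 4: vivup

Answer: vivup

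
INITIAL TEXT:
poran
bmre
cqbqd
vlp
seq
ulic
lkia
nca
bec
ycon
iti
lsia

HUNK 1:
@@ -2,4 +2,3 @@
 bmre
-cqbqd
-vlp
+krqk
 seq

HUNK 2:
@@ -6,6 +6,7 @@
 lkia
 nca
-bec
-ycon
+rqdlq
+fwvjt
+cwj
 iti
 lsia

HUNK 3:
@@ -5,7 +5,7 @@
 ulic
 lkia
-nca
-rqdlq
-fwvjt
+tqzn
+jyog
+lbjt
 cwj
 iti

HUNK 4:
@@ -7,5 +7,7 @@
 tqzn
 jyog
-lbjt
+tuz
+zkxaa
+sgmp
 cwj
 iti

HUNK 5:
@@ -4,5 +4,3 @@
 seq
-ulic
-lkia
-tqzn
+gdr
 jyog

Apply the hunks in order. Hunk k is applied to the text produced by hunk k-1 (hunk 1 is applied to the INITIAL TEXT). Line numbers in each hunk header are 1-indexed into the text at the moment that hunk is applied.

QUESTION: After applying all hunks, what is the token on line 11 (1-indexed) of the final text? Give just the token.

Hunk 1: at line 2 remove [cqbqd,vlp] add [krqk] -> 11 lines: poran bmre krqk seq ulic lkia nca bec ycon iti lsia
Hunk 2: at line 6 remove [bec,ycon] add [rqdlq,fwvjt,cwj] -> 12 lines: poran bmre krqk seq ulic lkia nca rqdlq fwvjt cwj iti lsia
Hunk 3: at line 5 remove [nca,rqdlq,fwvjt] add [tqzn,jyog,lbjt] -> 12 lines: poran bmre krqk seq ulic lkia tqzn jyog lbjt cwj iti lsia
Hunk 4: at line 7 remove [lbjt] add [tuz,zkxaa,sgmp] -> 14 lines: poran bmre krqk seq ulic lkia tqzn jyog tuz zkxaa sgmp cwj iti lsia
Hunk 5: at line 4 remove [ulic,lkia,tqzn] add [gdr] -> 12 lines: poran bmre krqk seq gdr jyog tuz zkxaa sgmp cwj iti lsia
Final line 11: iti

Answer: iti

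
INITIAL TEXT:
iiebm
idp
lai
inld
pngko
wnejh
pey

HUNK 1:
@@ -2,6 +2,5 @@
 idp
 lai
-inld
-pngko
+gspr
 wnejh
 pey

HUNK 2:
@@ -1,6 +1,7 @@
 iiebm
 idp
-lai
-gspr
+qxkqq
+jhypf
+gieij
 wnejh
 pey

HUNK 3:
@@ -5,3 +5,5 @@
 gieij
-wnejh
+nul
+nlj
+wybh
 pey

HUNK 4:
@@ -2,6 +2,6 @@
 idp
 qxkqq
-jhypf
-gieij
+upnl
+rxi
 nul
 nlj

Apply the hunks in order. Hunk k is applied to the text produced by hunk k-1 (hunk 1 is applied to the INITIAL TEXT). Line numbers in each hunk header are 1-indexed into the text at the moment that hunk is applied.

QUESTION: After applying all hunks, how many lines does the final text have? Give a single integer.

Hunk 1: at line 2 remove [inld,pngko] add [gspr] -> 6 lines: iiebm idp lai gspr wnejh pey
Hunk 2: at line 1 remove [lai,gspr] add [qxkqq,jhypf,gieij] -> 7 lines: iiebm idp qxkqq jhypf gieij wnejh pey
Hunk 3: at line 5 remove [wnejh] add [nul,nlj,wybh] -> 9 lines: iiebm idp qxkqq jhypf gieij nul nlj wybh pey
Hunk 4: at line 2 remove [jhypf,gieij] add [upnl,rxi] -> 9 lines: iiebm idp qxkqq upnl rxi nul nlj wybh pey
Final line count: 9

Answer: 9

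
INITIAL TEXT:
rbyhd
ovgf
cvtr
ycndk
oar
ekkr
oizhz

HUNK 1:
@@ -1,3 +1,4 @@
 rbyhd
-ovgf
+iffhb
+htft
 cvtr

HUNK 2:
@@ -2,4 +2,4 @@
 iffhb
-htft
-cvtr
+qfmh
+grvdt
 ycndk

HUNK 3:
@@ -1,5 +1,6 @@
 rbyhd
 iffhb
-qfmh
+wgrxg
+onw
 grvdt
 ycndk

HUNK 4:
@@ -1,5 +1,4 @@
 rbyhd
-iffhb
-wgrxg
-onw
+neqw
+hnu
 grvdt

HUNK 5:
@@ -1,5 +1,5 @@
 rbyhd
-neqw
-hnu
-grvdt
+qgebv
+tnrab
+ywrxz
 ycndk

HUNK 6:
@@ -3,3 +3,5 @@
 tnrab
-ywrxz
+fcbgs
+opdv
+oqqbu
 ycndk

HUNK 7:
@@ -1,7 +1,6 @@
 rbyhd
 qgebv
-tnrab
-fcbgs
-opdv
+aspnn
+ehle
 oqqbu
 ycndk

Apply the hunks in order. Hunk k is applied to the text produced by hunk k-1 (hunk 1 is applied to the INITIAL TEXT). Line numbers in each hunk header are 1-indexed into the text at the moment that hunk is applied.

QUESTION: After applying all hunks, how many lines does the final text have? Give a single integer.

Answer: 9

Derivation:
Hunk 1: at line 1 remove [ovgf] add [iffhb,htft] -> 8 lines: rbyhd iffhb htft cvtr ycndk oar ekkr oizhz
Hunk 2: at line 2 remove [htft,cvtr] add [qfmh,grvdt] -> 8 lines: rbyhd iffhb qfmh grvdt ycndk oar ekkr oizhz
Hunk 3: at line 1 remove [qfmh] add [wgrxg,onw] -> 9 lines: rbyhd iffhb wgrxg onw grvdt ycndk oar ekkr oizhz
Hunk 4: at line 1 remove [iffhb,wgrxg,onw] add [neqw,hnu] -> 8 lines: rbyhd neqw hnu grvdt ycndk oar ekkr oizhz
Hunk 5: at line 1 remove [neqw,hnu,grvdt] add [qgebv,tnrab,ywrxz] -> 8 lines: rbyhd qgebv tnrab ywrxz ycndk oar ekkr oizhz
Hunk 6: at line 3 remove [ywrxz] add [fcbgs,opdv,oqqbu] -> 10 lines: rbyhd qgebv tnrab fcbgs opdv oqqbu ycndk oar ekkr oizhz
Hunk 7: at line 1 remove [tnrab,fcbgs,opdv] add [aspnn,ehle] -> 9 lines: rbyhd qgebv aspnn ehle oqqbu ycndk oar ekkr oizhz
Final line count: 9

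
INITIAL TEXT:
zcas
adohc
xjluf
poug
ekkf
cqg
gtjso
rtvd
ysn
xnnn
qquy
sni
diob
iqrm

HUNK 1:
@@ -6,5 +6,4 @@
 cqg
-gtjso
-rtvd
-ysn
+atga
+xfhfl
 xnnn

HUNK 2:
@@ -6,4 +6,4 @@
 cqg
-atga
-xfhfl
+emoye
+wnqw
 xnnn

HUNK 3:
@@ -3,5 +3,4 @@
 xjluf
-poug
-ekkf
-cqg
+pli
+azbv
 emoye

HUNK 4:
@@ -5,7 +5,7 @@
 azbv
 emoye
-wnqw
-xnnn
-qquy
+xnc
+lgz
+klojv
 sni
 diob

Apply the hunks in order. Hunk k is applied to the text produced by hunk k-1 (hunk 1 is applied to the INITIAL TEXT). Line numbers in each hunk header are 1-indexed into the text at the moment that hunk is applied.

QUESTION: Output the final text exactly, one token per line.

Hunk 1: at line 6 remove [gtjso,rtvd,ysn] add [atga,xfhfl] -> 13 lines: zcas adohc xjluf poug ekkf cqg atga xfhfl xnnn qquy sni diob iqrm
Hunk 2: at line 6 remove [atga,xfhfl] add [emoye,wnqw] -> 13 lines: zcas adohc xjluf poug ekkf cqg emoye wnqw xnnn qquy sni diob iqrm
Hunk 3: at line 3 remove [poug,ekkf,cqg] add [pli,azbv] -> 12 lines: zcas adohc xjluf pli azbv emoye wnqw xnnn qquy sni diob iqrm
Hunk 4: at line 5 remove [wnqw,xnnn,qquy] add [xnc,lgz,klojv] -> 12 lines: zcas adohc xjluf pli azbv emoye xnc lgz klojv sni diob iqrm

Answer: zcas
adohc
xjluf
pli
azbv
emoye
xnc
lgz
klojv
sni
diob
iqrm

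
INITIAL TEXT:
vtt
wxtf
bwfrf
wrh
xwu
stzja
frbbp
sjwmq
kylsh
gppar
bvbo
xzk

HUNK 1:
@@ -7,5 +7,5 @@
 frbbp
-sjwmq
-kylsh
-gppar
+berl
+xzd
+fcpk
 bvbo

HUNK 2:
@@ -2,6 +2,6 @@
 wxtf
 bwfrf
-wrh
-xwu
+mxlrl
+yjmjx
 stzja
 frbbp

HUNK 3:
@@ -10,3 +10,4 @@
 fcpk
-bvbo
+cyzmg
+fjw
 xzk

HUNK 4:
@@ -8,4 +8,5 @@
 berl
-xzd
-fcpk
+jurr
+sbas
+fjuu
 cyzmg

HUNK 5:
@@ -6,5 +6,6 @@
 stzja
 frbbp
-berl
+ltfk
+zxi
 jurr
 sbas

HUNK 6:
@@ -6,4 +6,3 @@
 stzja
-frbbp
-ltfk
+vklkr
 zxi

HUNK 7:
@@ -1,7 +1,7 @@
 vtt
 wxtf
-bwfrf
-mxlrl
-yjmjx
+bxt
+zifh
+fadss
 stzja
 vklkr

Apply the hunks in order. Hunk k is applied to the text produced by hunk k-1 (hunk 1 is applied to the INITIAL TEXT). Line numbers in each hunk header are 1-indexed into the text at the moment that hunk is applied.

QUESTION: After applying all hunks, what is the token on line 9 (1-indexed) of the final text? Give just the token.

Answer: jurr

Derivation:
Hunk 1: at line 7 remove [sjwmq,kylsh,gppar] add [berl,xzd,fcpk] -> 12 lines: vtt wxtf bwfrf wrh xwu stzja frbbp berl xzd fcpk bvbo xzk
Hunk 2: at line 2 remove [wrh,xwu] add [mxlrl,yjmjx] -> 12 lines: vtt wxtf bwfrf mxlrl yjmjx stzja frbbp berl xzd fcpk bvbo xzk
Hunk 3: at line 10 remove [bvbo] add [cyzmg,fjw] -> 13 lines: vtt wxtf bwfrf mxlrl yjmjx stzja frbbp berl xzd fcpk cyzmg fjw xzk
Hunk 4: at line 8 remove [xzd,fcpk] add [jurr,sbas,fjuu] -> 14 lines: vtt wxtf bwfrf mxlrl yjmjx stzja frbbp berl jurr sbas fjuu cyzmg fjw xzk
Hunk 5: at line 6 remove [berl] add [ltfk,zxi] -> 15 lines: vtt wxtf bwfrf mxlrl yjmjx stzja frbbp ltfk zxi jurr sbas fjuu cyzmg fjw xzk
Hunk 6: at line 6 remove [frbbp,ltfk] add [vklkr] -> 14 lines: vtt wxtf bwfrf mxlrl yjmjx stzja vklkr zxi jurr sbas fjuu cyzmg fjw xzk
Hunk 7: at line 1 remove [bwfrf,mxlrl,yjmjx] add [bxt,zifh,fadss] -> 14 lines: vtt wxtf bxt zifh fadss stzja vklkr zxi jurr sbas fjuu cyzmg fjw xzk
Final line 9: jurr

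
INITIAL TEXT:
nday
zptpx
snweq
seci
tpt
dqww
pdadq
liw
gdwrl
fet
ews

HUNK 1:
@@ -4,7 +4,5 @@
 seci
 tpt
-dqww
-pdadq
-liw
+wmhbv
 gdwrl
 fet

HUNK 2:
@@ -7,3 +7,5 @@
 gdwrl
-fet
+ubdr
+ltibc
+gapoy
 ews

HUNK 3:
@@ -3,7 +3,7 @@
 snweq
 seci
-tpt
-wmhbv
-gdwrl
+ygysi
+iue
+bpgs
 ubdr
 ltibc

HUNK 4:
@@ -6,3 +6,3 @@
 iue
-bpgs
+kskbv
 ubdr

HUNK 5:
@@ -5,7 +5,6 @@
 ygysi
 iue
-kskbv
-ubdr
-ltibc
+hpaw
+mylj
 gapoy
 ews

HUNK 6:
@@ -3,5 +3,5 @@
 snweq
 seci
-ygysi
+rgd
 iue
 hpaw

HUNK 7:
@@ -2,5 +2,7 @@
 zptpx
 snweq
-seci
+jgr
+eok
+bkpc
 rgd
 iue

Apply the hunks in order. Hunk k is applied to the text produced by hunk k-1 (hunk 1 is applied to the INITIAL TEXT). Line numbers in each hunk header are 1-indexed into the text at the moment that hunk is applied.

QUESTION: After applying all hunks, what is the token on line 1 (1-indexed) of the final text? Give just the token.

Answer: nday

Derivation:
Hunk 1: at line 4 remove [dqww,pdadq,liw] add [wmhbv] -> 9 lines: nday zptpx snweq seci tpt wmhbv gdwrl fet ews
Hunk 2: at line 7 remove [fet] add [ubdr,ltibc,gapoy] -> 11 lines: nday zptpx snweq seci tpt wmhbv gdwrl ubdr ltibc gapoy ews
Hunk 3: at line 3 remove [tpt,wmhbv,gdwrl] add [ygysi,iue,bpgs] -> 11 lines: nday zptpx snweq seci ygysi iue bpgs ubdr ltibc gapoy ews
Hunk 4: at line 6 remove [bpgs] add [kskbv] -> 11 lines: nday zptpx snweq seci ygysi iue kskbv ubdr ltibc gapoy ews
Hunk 5: at line 5 remove [kskbv,ubdr,ltibc] add [hpaw,mylj] -> 10 lines: nday zptpx snweq seci ygysi iue hpaw mylj gapoy ews
Hunk 6: at line 3 remove [ygysi] add [rgd] -> 10 lines: nday zptpx snweq seci rgd iue hpaw mylj gapoy ews
Hunk 7: at line 2 remove [seci] add [jgr,eok,bkpc] -> 12 lines: nday zptpx snweq jgr eok bkpc rgd iue hpaw mylj gapoy ews
Final line 1: nday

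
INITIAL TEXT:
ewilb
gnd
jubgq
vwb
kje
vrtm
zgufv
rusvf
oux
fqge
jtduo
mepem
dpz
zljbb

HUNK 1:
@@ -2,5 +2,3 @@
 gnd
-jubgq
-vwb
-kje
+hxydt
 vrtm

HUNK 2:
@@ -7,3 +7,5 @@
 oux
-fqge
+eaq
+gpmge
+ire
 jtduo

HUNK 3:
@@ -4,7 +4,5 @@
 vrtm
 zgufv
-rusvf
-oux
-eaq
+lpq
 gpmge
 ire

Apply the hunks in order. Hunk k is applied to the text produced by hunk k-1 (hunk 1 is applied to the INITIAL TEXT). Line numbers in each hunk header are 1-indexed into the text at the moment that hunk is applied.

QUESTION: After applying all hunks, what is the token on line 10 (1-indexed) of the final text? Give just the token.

Hunk 1: at line 2 remove [jubgq,vwb,kje] add [hxydt] -> 12 lines: ewilb gnd hxydt vrtm zgufv rusvf oux fqge jtduo mepem dpz zljbb
Hunk 2: at line 7 remove [fqge] add [eaq,gpmge,ire] -> 14 lines: ewilb gnd hxydt vrtm zgufv rusvf oux eaq gpmge ire jtduo mepem dpz zljbb
Hunk 3: at line 4 remove [rusvf,oux,eaq] add [lpq] -> 12 lines: ewilb gnd hxydt vrtm zgufv lpq gpmge ire jtduo mepem dpz zljbb
Final line 10: mepem

Answer: mepem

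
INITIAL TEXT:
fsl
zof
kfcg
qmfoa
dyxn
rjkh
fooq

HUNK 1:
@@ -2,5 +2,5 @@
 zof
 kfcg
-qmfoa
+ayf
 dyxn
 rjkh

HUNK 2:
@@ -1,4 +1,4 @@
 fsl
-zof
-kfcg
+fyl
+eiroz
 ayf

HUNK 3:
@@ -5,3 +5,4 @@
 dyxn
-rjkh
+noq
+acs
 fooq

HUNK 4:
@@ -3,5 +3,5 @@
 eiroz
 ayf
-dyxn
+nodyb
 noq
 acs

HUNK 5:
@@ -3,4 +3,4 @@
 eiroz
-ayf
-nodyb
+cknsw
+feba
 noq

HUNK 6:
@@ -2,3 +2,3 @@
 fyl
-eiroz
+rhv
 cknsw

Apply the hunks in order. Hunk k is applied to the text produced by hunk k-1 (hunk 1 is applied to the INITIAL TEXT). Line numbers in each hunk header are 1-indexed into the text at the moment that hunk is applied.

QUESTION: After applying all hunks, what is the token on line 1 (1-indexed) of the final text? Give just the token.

Hunk 1: at line 2 remove [qmfoa] add [ayf] -> 7 lines: fsl zof kfcg ayf dyxn rjkh fooq
Hunk 2: at line 1 remove [zof,kfcg] add [fyl,eiroz] -> 7 lines: fsl fyl eiroz ayf dyxn rjkh fooq
Hunk 3: at line 5 remove [rjkh] add [noq,acs] -> 8 lines: fsl fyl eiroz ayf dyxn noq acs fooq
Hunk 4: at line 3 remove [dyxn] add [nodyb] -> 8 lines: fsl fyl eiroz ayf nodyb noq acs fooq
Hunk 5: at line 3 remove [ayf,nodyb] add [cknsw,feba] -> 8 lines: fsl fyl eiroz cknsw feba noq acs fooq
Hunk 6: at line 2 remove [eiroz] add [rhv] -> 8 lines: fsl fyl rhv cknsw feba noq acs fooq
Final line 1: fsl

Answer: fsl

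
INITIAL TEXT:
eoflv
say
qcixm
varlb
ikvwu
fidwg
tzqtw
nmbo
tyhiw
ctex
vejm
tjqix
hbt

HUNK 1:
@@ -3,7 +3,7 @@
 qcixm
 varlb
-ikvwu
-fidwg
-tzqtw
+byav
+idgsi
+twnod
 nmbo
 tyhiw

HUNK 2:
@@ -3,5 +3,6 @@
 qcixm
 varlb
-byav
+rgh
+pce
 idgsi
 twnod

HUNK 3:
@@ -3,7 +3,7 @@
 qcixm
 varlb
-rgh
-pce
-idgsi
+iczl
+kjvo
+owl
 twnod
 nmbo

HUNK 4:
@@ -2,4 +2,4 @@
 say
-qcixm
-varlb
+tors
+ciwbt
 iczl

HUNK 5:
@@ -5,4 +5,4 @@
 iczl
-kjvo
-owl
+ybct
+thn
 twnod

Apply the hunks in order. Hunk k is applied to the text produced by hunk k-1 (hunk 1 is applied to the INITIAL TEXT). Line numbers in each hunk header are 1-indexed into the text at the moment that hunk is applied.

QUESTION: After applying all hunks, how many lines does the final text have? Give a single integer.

Hunk 1: at line 3 remove [ikvwu,fidwg,tzqtw] add [byav,idgsi,twnod] -> 13 lines: eoflv say qcixm varlb byav idgsi twnod nmbo tyhiw ctex vejm tjqix hbt
Hunk 2: at line 3 remove [byav] add [rgh,pce] -> 14 lines: eoflv say qcixm varlb rgh pce idgsi twnod nmbo tyhiw ctex vejm tjqix hbt
Hunk 3: at line 3 remove [rgh,pce,idgsi] add [iczl,kjvo,owl] -> 14 lines: eoflv say qcixm varlb iczl kjvo owl twnod nmbo tyhiw ctex vejm tjqix hbt
Hunk 4: at line 2 remove [qcixm,varlb] add [tors,ciwbt] -> 14 lines: eoflv say tors ciwbt iczl kjvo owl twnod nmbo tyhiw ctex vejm tjqix hbt
Hunk 5: at line 5 remove [kjvo,owl] add [ybct,thn] -> 14 lines: eoflv say tors ciwbt iczl ybct thn twnod nmbo tyhiw ctex vejm tjqix hbt
Final line count: 14

Answer: 14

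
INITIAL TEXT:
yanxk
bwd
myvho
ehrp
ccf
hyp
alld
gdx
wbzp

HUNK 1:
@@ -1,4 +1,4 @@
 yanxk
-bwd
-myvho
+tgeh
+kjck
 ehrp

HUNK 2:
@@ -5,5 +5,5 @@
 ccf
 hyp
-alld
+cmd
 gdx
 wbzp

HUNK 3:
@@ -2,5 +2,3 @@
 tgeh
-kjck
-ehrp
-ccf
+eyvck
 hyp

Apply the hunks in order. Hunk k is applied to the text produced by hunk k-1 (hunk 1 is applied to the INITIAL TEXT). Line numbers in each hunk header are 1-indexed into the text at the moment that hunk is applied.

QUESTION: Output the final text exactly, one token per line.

Hunk 1: at line 1 remove [bwd,myvho] add [tgeh,kjck] -> 9 lines: yanxk tgeh kjck ehrp ccf hyp alld gdx wbzp
Hunk 2: at line 5 remove [alld] add [cmd] -> 9 lines: yanxk tgeh kjck ehrp ccf hyp cmd gdx wbzp
Hunk 3: at line 2 remove [kjck,ehrp,ccf] add [eyvck] -> 7 lines: yanxk tgeh eyvck hyp cmd gdx wbzp

Answer: yanxk
tgeh
eyvck
hyp
cmd
gdx
wbzp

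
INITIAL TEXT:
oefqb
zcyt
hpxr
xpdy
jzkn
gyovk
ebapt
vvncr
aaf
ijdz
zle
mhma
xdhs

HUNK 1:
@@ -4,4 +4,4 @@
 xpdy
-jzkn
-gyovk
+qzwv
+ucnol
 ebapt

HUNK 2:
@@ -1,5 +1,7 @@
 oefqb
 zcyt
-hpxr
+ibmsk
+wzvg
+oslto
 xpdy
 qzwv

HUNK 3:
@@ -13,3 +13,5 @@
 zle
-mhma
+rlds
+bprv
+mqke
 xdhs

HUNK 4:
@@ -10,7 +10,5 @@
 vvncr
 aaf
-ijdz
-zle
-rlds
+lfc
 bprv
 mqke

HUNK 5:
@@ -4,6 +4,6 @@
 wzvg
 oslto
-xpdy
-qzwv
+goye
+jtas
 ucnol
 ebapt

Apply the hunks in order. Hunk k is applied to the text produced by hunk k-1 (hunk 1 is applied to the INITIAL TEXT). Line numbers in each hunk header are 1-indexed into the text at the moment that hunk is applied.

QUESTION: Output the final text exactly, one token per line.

Hunk 1: at line 4 remove [jzkn,gyovk] add [qzwv,ucnol] -> 13 lines: oefqb zcyt hpxr xpdy qzwv ucnol ebapt vvncr aaf ijdz zle mhma xdhs
Hunk 2: at line 1 remove [hpxr] add [ibmsk,wzvg,oslto] -> 15 lines: oefqb zcyt ibmsk wzvg oslto xpdy qzwv ucnol ebapt vvncr aaf ijdz zle mhma xdhs
Hunk 3: at line 13 remove [mhma] add [rlds,bprv,mqke] -> 17 lines: oefqb zcyt ibmsk wzvg oslto xpdy qzwv ucnol ebapt vvncr aaf ijdz zle rlds bprv mqke xdhs
Hunk 4: at line 10 remove [ijdz,zle,rlds] add [lfc] -> 15 lines: oefqb zcyt ibmsk wzvg oslto xpdy qzwv ucnol ebapt vvncr aaf lfc bprv mqke xdhs
Hunk 5: at line 4 remove [xpdy,qzwv] add [goye,jtas] -> 15 lines: oefqb zcyt ibmsk wzvg oslto goye jtas ucnol ebapt vvncr aaf lfc bprv mqke xdhs

Answer: oefqb
zcyt
ibmsk
wzvg
oslto
goye
jtas
ucnol
ebapt
vvncr
aaf
lfc
bprv
mqke
xdhs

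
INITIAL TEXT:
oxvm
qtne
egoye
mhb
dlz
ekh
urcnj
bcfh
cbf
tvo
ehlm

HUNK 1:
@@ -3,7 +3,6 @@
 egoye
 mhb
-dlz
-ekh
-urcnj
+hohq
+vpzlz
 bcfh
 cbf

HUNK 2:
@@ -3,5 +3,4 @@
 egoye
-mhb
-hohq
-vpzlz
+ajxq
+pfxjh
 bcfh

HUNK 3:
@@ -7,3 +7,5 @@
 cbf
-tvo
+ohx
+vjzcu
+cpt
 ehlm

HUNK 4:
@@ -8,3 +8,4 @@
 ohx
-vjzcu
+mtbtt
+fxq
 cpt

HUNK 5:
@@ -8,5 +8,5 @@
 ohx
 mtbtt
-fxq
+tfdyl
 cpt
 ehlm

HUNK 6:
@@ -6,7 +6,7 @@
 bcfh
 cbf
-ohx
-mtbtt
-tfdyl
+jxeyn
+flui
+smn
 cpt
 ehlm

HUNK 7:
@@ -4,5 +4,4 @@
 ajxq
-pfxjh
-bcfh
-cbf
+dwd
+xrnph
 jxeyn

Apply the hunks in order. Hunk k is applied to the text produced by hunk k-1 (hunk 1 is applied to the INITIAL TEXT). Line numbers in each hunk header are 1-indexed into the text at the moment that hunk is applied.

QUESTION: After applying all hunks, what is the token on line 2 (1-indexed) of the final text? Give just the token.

Answer: qtne

Derivation:
Hunk 1: at line 3 remove [dlz,ekh,urcnj] add [hohq,vpzlz] -> 10 lines: oxvm qtne egoye mhb hohq vpzlz bcfh cbf tvo ehlm
Hunk 2: at line 3 remove [mhb,hohq,vpzlz] add [ajxq,pfxjh] -> 9 lines: oxvm qtne egoye ajxq pfxjh bcfh cbf tvo ehlm
Hunk 3: at line 7 remove [tvo] add [ohx,vjzcu,cpt] -> 11 lines: oxvm qtne egoye ajxq pfxjh bcfh cbf ohx vjzcu cpt ehlm
Hunk 4: at line 8 remove [vjzcu] add [mtbtt,fxq] -> 12 lines: oxvm qtne egoye ajxq pfxjh bcfh cbf ohx mtbtt fxq cpt ehlm
Hunk 5: at line 8 remove [fxq] add [tfdyl] -> 12 lines: oxvm qtne egoye ajxq pfxjh bcfh cbf ohx mtbtt tfdyl cpt ehlm
Hunk 6: at line 6 remove [ohx,mtbtt,tfdyl] add [jxeyn,flui,smn] -> 12 lines: oxvm qtne egoye ajxq pfxjh bcfh cbf jxeyn flui smn cpt ehlm
Hunk 7: at line 4 remove [pfxjh,bcfh,cbf] add [dwd,xrnph] -> 11 lines: oxvm qtne egoye ajxq dwd xrnph jxeyn flui smn cpt ehlm
Final line 2: qtne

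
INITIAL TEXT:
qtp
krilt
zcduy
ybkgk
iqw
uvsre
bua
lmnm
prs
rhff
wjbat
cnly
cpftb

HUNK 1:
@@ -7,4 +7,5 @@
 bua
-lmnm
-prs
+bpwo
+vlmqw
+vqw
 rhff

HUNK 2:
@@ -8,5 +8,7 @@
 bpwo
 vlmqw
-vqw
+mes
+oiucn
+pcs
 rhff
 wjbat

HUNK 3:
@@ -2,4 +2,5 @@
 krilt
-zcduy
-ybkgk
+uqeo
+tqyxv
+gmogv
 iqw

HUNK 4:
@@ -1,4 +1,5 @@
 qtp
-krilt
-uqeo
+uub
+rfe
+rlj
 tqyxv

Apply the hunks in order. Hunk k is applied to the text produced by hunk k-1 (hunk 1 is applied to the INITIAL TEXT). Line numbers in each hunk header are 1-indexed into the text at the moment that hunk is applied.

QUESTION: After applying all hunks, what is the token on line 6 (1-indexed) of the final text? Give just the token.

Hunk 1: at line 7 remove [lmnm,prs] add [bpwo,vlmqw,vqw] -> 14 lines: qtp krilt zcduy ybkgk iqw uvsre bua bpwo vlmqw vqw rhff wjbat cnly cpftb
Hunk 2: at line 8 remove [vqw] add [mes,oiucn,pcs] -> 16 lines: qtp krilt zcduy ybkgk iqw uvsre bua bpwo vlmqw mes oiucn pcs rhff wjbat cnly cpftb
Hunk 3: at line 2 remove [zcduy,ybkgk] add [uqeo,tqyxv,gmogv] -> 17 lines: qtp krilt uqeo tqyxv gmogv iqw uvsre bua bpwo vlmqw mes oiucn pcs rhff wjbat cnly cpftb
Hunk 4: at line 1 remove [krilt,uqeo] add [uub,rfe,rlj] -> 18 lines: qtp uub rfe rlj tqyxv gmogv iqw uvsre bua bpwo vlmqw mes oiucn pcs rhff wjbat cnly cpftb
Final line 6: gmogv

Answer: gmogv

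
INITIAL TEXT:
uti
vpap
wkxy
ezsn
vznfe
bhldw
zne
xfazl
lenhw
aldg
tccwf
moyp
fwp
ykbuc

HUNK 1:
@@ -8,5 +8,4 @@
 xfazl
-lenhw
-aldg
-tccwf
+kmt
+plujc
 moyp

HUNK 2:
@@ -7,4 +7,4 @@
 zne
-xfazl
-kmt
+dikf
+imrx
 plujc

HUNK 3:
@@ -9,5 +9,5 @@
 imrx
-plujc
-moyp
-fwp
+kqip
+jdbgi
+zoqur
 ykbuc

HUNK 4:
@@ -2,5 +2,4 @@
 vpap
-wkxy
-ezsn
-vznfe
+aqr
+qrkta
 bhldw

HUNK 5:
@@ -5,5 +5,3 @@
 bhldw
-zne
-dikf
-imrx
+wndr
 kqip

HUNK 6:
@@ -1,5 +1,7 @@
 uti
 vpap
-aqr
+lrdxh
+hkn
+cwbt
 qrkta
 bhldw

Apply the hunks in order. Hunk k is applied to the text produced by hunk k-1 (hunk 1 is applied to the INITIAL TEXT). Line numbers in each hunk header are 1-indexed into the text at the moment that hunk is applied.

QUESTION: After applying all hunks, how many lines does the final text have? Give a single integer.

Hunk 1: at line 8 remove [lenhw,aldg,tccwf] add [kmt,plujc] -> 13 lines: uti vpap wkxy ezsn vznfe bhldw zne xfazl kmt plujc moyp fwp ykbuc
Hunk 2: at line 7 remove [xfazl,kmt] add [dikf,imrx] -> 13 lines: uti vpap wkxy ezsn vznfe bhldw zne dikf imrx plujc moyp fwp ykbuc
Hunk 3: at line 9 remove [plujc,moyp,fwp] add [kqip,jdbgi,zoqur] -> 13 lines: uti vpap wkxy ezsn vznfe bhldw zne dikf imrx kqip jdbgi zoqur ykbuc
Hunk 4: at line 2 remove [wkxy,ezsn,vznfe] add [aqr,qrkta] -> 12 lines: uti vpap aqr qrkta bhldw zne dikf imrx kqip jdbgi zoqur ykbuc
Hunk 5: at line 5 remove [zne,dikf,imrx] add [wndr] -> 10 lines: uti vpap aqr qrkta bhldw wndr kqip jdbgi zoqur ykbuc
Hunk 6: at line 1 remove [aqr] add [lrdxh,hkn,cwbt] -> 12 lines: uti vpap lrdxh hkn cwbt qrkta bhldw wndr kqip jdbgi zoqur ykbuc
Final line count: 12

Answer: 12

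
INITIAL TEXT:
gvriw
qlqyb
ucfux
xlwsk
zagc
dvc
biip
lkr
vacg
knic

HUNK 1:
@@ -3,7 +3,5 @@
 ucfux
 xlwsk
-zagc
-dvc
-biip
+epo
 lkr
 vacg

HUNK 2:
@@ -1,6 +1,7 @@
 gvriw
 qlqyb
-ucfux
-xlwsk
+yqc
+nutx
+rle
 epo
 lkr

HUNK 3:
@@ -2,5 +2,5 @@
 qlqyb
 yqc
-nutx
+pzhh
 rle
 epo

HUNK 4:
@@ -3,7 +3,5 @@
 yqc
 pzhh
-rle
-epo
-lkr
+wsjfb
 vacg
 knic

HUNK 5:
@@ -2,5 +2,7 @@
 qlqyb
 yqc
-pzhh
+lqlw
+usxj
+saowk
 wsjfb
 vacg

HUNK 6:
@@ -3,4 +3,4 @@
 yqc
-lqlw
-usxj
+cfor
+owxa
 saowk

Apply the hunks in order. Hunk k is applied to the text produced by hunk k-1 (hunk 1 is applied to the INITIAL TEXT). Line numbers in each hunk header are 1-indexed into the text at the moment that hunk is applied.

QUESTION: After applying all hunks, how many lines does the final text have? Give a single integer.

Hunk 1: at line 3 remove [zagc,dvc,biip] add [epo] -> 8 lines: gvriw qlqyb ucfux xlwsk epo lkr vacg knic
Hunk 2: at line 1 remove [ucfux,xlwsk] add [yqc,nutx,rle] -> 9 lines: gvriw qlqyb yqc nutx rle epo lkr vacg knic
Hunk 3: at line 2 remove [nutx] add [pzhh] -> 9 lines: gvriw qlqyb yqc pzhh rle epo lkr vacg knic
Hunk 4: at line 3 remove [rle,epo,lkr] add [wsjfb] -> 7 lines: gvriw qlqyb yqc pzhh wsjfb vacg knic
Hunk 5: at line 2 remove [pzhh] add [lqlw,usxj,saowk] -> 9 lines: gvriw qlqyb yqc lqlw usxj saowk wsjfb vacg knic
Hunk 6: at line 3 remove [lqlw,usxj] add [cfor,owxa] -> 9 lines: gvriw qlqyb yqc cfor owxa saowk wsjfb vacg knic
Final line count: 9

Answer: 9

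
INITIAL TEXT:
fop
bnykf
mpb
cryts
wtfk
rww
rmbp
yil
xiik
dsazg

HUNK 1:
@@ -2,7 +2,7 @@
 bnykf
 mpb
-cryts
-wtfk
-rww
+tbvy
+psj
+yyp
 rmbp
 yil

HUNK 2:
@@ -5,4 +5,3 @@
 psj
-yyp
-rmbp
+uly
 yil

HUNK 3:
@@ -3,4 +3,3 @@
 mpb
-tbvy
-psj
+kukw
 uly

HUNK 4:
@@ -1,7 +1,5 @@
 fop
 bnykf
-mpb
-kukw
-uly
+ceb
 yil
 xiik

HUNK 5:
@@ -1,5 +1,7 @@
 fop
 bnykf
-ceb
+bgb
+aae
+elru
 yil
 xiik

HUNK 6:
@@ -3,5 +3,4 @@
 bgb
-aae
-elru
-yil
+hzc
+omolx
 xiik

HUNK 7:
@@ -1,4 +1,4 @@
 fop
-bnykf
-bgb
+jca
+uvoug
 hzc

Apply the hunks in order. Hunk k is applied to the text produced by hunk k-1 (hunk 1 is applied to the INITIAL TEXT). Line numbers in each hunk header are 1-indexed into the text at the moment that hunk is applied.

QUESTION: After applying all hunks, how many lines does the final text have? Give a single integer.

Answer: 7

Derivation:
Hunk 1: at line 2 remove [cryts,wtfk,rww] add [tbvy,psj,yyp] -> 10 lines: fop bnykf mpb tbvy psj yyp rmbp yil xiik dsazg
Hunk 2: at line 5 remove [yyp,rmbp] add [uly] -> 9 lines: fop bnykf mpb tbvy psj uly yil xiik dsazg
Hunk 3: at line 3 remove [tbvy,psj] add [kukw] -> 8 lines: fop bnykf mpb kukw uly yil xiik dsazg
Hunk 4: at line 1 remove [mpb,kukw,uly] add [ceb] -> 6 lines: fop bnykf ceb yil xiik dsazg
Hunk 5: at line 1 remove [ceb] add [bgb,aae,elru] -> 8 lines: fop bnykf bgb aae elru yil xiik dsazg
Hunk 6: at line 3 remove [aae,elru,yil] add [hzc,omolx] -> 7 lines: fop bnykf bgb hzc omolx xiik dsazg
Hunk 7: at line 1 remove [bnykf,bgb] add [jca,uvoug] -> 7 lines: fop jca uvoug hzc omolx xiik dsazg
Final line count: 7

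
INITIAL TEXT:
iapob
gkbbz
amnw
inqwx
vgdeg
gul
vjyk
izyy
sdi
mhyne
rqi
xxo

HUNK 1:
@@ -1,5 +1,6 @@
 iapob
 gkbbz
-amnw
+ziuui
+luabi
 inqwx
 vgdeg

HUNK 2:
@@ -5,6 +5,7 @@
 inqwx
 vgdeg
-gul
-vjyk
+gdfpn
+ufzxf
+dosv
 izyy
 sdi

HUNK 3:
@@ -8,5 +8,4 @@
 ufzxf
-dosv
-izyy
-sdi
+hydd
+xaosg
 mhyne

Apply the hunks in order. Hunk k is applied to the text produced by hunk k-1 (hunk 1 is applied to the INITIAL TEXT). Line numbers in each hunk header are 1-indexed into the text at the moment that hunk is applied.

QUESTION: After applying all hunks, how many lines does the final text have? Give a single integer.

Answer: 13

Derivation:
Hunk 1: at line 1 remove [amnw] add [ziuui,luabi] -> 13 lines: iapob gkbbz ziuui luabi inqwx vgdeg gul vjyk izyy sdi mhyne rqi xxo
Hunk 2: at line 5 remove [gul,vjyk] add [gdfpn,ufzxf,dosv] -> 14 lines: iapob gkbbz ziuui luabi inqwx vgdeg gdfpn ufzxf dosv izyy sdi mhyne rqi xxo
Hunk 3: at line 8 remove [dosv,izyy,sdi] add [hydd,xaosg] -> 13 lines: iapob gkbbz ziuui luabi inqwx vgdeg gdfpn ufzxf hydd xaosg mhyne rqi xxo
Final line count: 13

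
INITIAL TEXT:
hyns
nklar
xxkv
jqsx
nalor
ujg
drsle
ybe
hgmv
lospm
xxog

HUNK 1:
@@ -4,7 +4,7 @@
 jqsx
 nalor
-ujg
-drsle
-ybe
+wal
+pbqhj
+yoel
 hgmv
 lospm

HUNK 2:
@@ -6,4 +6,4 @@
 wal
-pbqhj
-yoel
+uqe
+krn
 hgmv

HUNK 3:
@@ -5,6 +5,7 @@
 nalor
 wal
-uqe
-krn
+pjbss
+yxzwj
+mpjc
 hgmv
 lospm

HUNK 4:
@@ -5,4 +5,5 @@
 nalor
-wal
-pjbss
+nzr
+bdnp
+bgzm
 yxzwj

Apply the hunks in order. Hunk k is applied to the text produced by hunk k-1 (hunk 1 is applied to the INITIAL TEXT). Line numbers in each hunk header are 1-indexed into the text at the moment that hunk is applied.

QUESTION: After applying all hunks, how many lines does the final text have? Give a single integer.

Hunk 1: at line 4 remove [ujg,drsle,ybe] add [wal,pbqhj,yoel] -> 11 lines: hyns nklar xxkv jqsx nalor wal pbqhj yoel hgmv lospm xxog
Hunk 2: at line 6 remove [pbqhj,yoel] add [uqe,krn] -> 11 lines: hyns nklar xxkv jqsx nalor wal uqe krn hgmv lospm xxog
Hunk 3: at line 5 remove [uqe,krn] add [pjbss,yxzwj,mpjc] -> 12 lines: hyns nklar xxkv jqsx nalor wal pjbss yxzwj mpjc hgmv lospm xxog
Hunk 4: at line 5 remove [wal,pjbss] add [nzr,bdnp,bgzm] -> 13 lines: hyns nklar xxkv jqsx nalor nzr bdnp bgzm yxzwj mpjc hgmv lospm xxog
Final line count: 13

Answer: 13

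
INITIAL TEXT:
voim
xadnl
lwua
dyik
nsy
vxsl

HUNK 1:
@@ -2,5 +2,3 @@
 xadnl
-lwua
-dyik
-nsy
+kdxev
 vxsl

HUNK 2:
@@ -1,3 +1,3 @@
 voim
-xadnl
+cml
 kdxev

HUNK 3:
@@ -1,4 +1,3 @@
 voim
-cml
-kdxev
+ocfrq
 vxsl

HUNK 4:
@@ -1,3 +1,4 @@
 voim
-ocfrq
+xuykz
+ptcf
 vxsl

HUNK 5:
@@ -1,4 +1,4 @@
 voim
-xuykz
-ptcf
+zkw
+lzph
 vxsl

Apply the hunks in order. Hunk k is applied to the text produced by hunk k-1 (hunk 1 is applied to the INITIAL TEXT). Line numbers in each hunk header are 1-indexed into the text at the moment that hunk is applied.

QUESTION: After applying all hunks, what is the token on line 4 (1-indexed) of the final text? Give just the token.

Hunk 1: at line 2 remove [lwua,dyik,nsy] add [kdxev] -> 4 lines: voim xadnl kdxev vxsl
Hunk 2: at line 1 remove [xadnl] add [cml] -> 4 lines: voim cml kdxev vxsl
Hunk 3: at line 1 remove [cml,kdxev] add [ocfrq] -> 3 lines: voim ocfrq vxsl
Hunk 4: at line 1 remove [ocfrq] add [xuykz,ptcf] -> 4 lines: voim xuykz ptcf vxsl
Hunk 5: at line 1 remove [xuykz,ptcf] add [zkw,lzph] -> 4 lines: voim zkw lzph vxsl
Final line 4: vxsl

Answer: vxsl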